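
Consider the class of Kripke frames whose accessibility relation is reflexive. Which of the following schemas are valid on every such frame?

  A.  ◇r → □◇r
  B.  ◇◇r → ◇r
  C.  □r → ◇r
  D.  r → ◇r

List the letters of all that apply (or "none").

C, D

A reflexive relation is serial.
(A) ◇r → □◇r is axiom 5, which corresponds to the euclidean property. Such an R need not be euclidean — not valid.
(B) ◇◇r → ◇r (the dual of axiom 4) characterises the transitive frames. Such an R need not be transitive — not valid.
(C) □r → ◇r is axiom D, which corresponds to seriality. Every such R is serial — valid.
(D) r → ◇r is the dual of axiom T, which corresponds to reflexivity. Every such R is reflexive — valid.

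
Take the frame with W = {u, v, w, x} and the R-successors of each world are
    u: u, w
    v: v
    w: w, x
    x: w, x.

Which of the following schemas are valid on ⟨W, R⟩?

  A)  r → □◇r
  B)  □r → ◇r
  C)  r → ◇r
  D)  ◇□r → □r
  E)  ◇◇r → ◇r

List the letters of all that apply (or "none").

B, C

R is reflexive: each world relates to itself.
R is not symmetric: u R w but not w R u.
R is not transitive: u R w and w R x but not u R x.
R is not euclidean: u R w and u R u but not w R u.
R is serial: every world has an R-successor.
(A) r → □◇r (axiom B) characterises the symmetric frames. R is not symmetric — not valid.
(B) □r → ◇r is axiom D; it is valid on a frame exactly when R is serial. R is serial, so valid.
(C) r → ◇r is the dual of axiom T, which corresponds to reflexivity. R is reflexive — valid.
(D) ◇□r → □r is the dual of axiom 5; it is valid on a frame exactly when R is euclidean. R is not euclidean, so not valid.
(E) ◇◇r → ◇r is the dual of axiom 4, which corresponds to transitivity. R is not transitive — not valid.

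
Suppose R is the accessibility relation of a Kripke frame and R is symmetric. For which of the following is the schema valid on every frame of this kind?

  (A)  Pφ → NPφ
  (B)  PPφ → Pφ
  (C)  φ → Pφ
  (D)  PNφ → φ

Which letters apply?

D

(A) Pφ → NPφ is axiom 5, which corresponds to the euclidean property. Such an R need not be euclidean — not valid.
(B) the dual of axiom 4: valid iff R is transitive. Such an R need not be transitive — not valid.
(C) the dual of axiom T: valid iff R is reflexive. Such an R need not be reflexive — not valid.
(D) the dual of axiom B: valid iff R is symmetric. Every such R is symmetric — valid.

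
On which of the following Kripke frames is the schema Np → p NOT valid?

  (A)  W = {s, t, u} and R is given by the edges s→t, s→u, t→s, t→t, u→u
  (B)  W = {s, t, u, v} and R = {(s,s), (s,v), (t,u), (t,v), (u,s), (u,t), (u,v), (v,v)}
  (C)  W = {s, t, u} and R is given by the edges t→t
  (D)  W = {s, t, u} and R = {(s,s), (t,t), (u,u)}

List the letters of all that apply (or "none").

The schema Np → p is axiom T; it is valid on a frame iff R is reflexive.
(A) R is not reflexive (not s R s), so the schema fails here.
(B) R is not reflexive (not t R t), so the schema fails here.
(C) R is not reflexive (not s R s), so the schema fails here.
(D) R is reflexive (each world relates to itself), so the schema is valid here.

A, B, C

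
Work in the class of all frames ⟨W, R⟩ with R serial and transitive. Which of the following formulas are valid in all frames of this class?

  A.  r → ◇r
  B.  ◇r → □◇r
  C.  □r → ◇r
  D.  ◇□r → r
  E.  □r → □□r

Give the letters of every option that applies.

C, E

(A) r → ◇r (the dual of axiom T) characterises the reflexive frames. Such an R need not be reflexive — not valid.
(B) ◇r → □◇r (axiom 5) characterises the euclidean frames. Such an R need not be euclidean — not valid.
(C) □r → ◇r is axiom D, which corresponds to seriality. Every such R is serial — valid.
(D) the dual of axiom B: valid iff R is symmetric. Such an R need not be symmetric — not valid.
(E) □r → □□r is axiom 4; it is valid on a frame exactly when R is transitive. Every such R is transitive, so valid.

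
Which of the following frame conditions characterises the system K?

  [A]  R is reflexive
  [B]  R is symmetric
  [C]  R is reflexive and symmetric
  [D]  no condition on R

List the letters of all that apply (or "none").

D

(A) this class determines T (= KT), not K.
(B) this class determines KB, not K.
(C) this class determines B (= KTB), not K.
(D) K is sound and complete for exactly this class.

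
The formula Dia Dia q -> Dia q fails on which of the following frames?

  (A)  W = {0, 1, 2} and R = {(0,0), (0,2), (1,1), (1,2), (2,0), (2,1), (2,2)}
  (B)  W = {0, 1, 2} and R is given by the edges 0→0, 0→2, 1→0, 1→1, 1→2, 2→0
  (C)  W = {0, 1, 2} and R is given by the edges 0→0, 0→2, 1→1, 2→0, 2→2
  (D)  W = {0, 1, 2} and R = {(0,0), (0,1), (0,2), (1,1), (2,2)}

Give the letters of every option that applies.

A, B

The schema Dia Dia q -> Dia q is the dual of axiom 4; it is valid on a frame iff R is transitive.
(A) R is not transitive (0 R 2 and 2 R 1 but not 0 R 1), so the schema fails here.
(B) R is not transitive (2 R 0 and 0 R 2 but not 2 R 2), so the schema fails here.
(C) R is transitive (R is closed under composition), so the schema is valid here.
(D) R is transitive (R is closed under composition), so the schema is valid here.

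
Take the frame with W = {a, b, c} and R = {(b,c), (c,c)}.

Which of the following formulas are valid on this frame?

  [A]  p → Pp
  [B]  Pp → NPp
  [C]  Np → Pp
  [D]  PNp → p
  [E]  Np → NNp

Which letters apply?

B, E

R is not reflexive: not a R a.
R is not symmetric: b R c but not c R b.
R is transitive: R is closed under composition.
R is euclidean: any two R-successors of the same world are R-related.
R is not serial: a has no R-successor.
(A) p → Pp (the dual of axiom T) characterises the reflexive frames. R is not reflexive — not valid.
(B) Pp → NPp is axiom 5; it is valid on a frame exactly when R is euclidean. R is euclidean, so valid.
(C) axiom D: valid iff R is serial. R is not serial — not valid.
(D) PNp → p (the dual of axiom B) characterises the symmetric frames. R is not symmetric — not valid.
(E) Np → NNp (axiom 4) characterises the transitive frames. R is transitive — valid.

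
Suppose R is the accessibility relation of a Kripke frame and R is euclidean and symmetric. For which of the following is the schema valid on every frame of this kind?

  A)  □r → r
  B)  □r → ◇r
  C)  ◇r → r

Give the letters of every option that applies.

none

A symmetric euclidean relation is transitive (uRv and vRw give vRu by symmetry, then uRw by the euclidean condition, applied at v).
(A) □r → r is axiom T, which corresponds to reflexivity. Such an R need not be reflexive — not valid.
(B) □r → ◇r is axiom D; it is valid on a frame exactly when R is serial. Such an R need not be serial, so not valid.
(C) ◇r → r is the converse of T; it holds exactly when R ⊆ identity. Such an R need not be a subset of the identity — not valid.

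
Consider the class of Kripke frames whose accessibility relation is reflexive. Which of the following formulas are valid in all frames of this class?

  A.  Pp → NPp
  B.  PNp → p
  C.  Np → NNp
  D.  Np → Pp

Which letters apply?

D

A reflexive relation is serial.
(A) Pp → NPp (axiom 5) characterises the euclidean frames. Such an R need not be euclidean — not valid.
(B) PNp → p is the dual of axiom B, which corresponds to symmetry. Such an R need not be symmetric — not valid.
(C) axiom 4: valid iff R is transitive. Such an R need not be transitive — not valid.
(D) Np → Pp is axiom D, which corresponds to seriality. Every such R is serial — valid.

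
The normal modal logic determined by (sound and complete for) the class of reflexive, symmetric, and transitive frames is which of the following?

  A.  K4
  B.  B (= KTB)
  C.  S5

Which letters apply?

(A) K4 is determined by the class of transitive frames.
(B) B (= KTB) is determined by the class of reflexive and symmetric frames.
(C) S5 is determined by exactly this class.

C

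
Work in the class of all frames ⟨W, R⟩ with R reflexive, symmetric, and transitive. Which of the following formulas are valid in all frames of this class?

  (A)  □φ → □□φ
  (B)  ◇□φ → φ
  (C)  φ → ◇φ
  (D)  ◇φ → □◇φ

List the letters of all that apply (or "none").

A, B, C, D

A relation that is reflexive, symmetric, and transitive is also euclidean and serial.
(A) □φ → □□φ is axiom 4, which corresponds to transitivity. Every such R is transitive — valid.
(B) the dual of axiom B: valid iff R is symmetric. Every such R is symmetric — valid.
(C) φ → ◇φ is the dual of axiom T, which corresponds to reflexivity. Every such R is reflexive — valid.
(D) ◇φ → □◇φ is axiom 5, which corresponds to the euclidean property. Every such R is euclidean — valid.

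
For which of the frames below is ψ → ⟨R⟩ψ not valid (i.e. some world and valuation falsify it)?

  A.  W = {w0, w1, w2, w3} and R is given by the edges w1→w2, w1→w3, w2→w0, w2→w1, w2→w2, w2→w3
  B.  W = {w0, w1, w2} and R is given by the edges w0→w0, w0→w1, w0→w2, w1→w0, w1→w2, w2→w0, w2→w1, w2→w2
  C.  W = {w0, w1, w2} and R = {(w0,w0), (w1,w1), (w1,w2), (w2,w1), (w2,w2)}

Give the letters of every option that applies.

The schema ψ → ⟨R⟩ψ is the dual of axiom T; it is valid on a frame iff R is reflexive.
(A) R is not reflexive (not w0 R w0), so the schema fails here.
(B) R is not reflexive (not w1 R w1), so the schema fails here.
(C) R is reflexive (each world relates to itself), so the schema is valid here.

A, B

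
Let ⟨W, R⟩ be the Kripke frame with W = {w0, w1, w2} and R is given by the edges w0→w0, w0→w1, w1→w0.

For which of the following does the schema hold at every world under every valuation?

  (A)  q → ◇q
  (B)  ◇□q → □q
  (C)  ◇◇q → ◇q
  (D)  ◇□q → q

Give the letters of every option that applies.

D

R is not reflexive: not w1 R w1.
R is symmetric: every R-edge is matched by its reverse.
R is not transitive: w1 R w0 and w0 R w1 but not w1 R w1.
R is not euclidean: w0 R w1 and w0 R w1 but not w1 R w1.
(A) q → ◇q (the dual of axiom T) characterises the reflexive frames. R is not reflexive — not valid.
(B) the dual of axiom 5: valid iff R is euclidean. R is not euclidean — not valid.
(C) the dual of axiom 4: valid iff R is transitive. R is not transitive — not valid.
(D) ◇□q → q is the dual of axiom B, which corresponds to symmetry. R is symmetric — valid.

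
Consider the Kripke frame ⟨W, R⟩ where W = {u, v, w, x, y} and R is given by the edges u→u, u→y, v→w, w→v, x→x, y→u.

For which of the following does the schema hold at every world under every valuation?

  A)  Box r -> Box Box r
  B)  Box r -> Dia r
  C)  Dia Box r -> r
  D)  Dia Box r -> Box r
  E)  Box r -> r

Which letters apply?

R is not reflexive: not v R v.
R is symmetric: every R-edge is matched by its reverse.
R is not transitive: v R w and w R v but not v R v.
R is not euclidean: u R y and u R y but not y R y.
R is serial: every world has an R-successor.
(A) Box r -> Box Box r is axiom 4, which corresponds to transitivity. R is not transitive — not valid.
(B) axiom D: valid iff R is serial. R is serial — valid.
(C) Dia Box r -> r (the dual of axiom B) characterises the symmetric frames. R is symmetric — valid.
(D) the dual of axiom 5: valid iff R is euclidean. R is not euclidean — not valid.
(E) axiom T: valid iff R is reflexive. R is not reflexive — not valid.

B, C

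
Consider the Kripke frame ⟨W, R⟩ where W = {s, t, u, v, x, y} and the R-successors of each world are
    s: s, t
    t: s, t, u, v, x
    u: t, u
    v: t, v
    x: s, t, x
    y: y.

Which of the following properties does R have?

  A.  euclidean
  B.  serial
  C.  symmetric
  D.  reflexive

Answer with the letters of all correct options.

(A) not euclidean: t R s and t R u but not s R u.
(B) serial: every world has an R-successor.
(C) not symmetric: x R s but not s R x.
(D) reflexive: each world relates to itself.

B, D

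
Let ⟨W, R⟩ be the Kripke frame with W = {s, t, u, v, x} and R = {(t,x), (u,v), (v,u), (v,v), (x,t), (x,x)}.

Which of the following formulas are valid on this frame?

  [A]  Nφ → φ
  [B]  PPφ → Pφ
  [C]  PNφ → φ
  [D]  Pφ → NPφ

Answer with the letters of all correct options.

R is not reflexive: not s R s.
R is symmetric: every R-edge is matched by its reverse.
R is not transitive: t R x and x R t but not t R t.
R is not euclidean: v R u and v R u but not u R u.
(A) axiom T: valid iff R is reflexive. R is not reflexive — not valid.
(B) PPφ → Pφ is the dual of axiom 4, which corresponds to transitivity. R is not transitive — not valid.
(C) PNφ → φ (the dual of axiom B) characterises the symmetric frames. R is symmetric — valid.
(D) axiom 5: valid iff R is euclidean. R is not euclidean — not valid.

C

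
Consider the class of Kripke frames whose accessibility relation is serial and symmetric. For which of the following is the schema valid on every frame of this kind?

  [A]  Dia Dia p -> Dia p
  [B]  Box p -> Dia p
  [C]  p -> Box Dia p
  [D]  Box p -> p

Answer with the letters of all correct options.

B, C

(A) Dia Dia p -> Dia p is the dual of axiom 4, which corresponds to transitivity. Such an R need not be transitive — not valid.
(B) Box p -> Dia p is axiom D; it is valid on a frame exactly when R is serial. Every such R is serial, so valid.
(C) axiom B: valid iff R is symmetric. Every such R is symmetric — valid.
(D) Box p -> p is axiom T, which corresponds to reflexivity. Such an R need not be reflexive — not valid.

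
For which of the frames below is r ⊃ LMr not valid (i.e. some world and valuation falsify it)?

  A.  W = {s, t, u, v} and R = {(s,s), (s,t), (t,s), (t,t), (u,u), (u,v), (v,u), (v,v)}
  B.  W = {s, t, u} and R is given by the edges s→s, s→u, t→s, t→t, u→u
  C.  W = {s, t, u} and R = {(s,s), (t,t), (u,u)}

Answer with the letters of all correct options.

B

The schema r ⊃ LMr is axiom B; it is valid on a frame iff R is symmetric.
(A) R is symmetric (every R-edge is matched by its reverse), so the schema is valid here.
(B) R is not symmetric (s R u but not u R s), so the schema fails here.
(C) R is symmetric (every R-edge is matched by its reverse), so the schema is valid here.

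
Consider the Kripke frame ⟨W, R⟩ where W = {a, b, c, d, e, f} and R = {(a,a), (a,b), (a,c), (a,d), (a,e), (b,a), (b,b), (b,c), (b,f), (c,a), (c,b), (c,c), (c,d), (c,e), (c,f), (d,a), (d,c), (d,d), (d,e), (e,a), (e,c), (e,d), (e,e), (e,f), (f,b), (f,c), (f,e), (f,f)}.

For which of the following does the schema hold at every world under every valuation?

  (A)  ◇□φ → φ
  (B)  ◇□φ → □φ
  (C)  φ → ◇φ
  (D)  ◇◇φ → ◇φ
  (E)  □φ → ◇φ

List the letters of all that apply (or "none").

R is reflexive: each world relates to itself.
R is symmetric: every R-edge is matched by its reverse.
R is not transitive: a R b and b R f but not a R f.
R is not euclidean: a R b and a R d but not b R d.
R is serial: every world has an R-successor.
(A) ◇□φ → φ is the dual of axiom B, which corresponds to symmetry. R is symmetric — valid.
(B) ◇□φ → □φ (the dual of axiom 5) characterises the euclidean frames. R is not euclidean — not valid.
(C) φ → ◇φ is the dual of axiom T, which corresponds to reflexivity. R is reflexive — valid.
(D) ◇◇φ → ◇φ is the dual of axiom 4, which corresponds to transitivity. R is not transitive — not valid.
(E) axiom D: valid iff R is serial. R is serial — valid.

A, C, E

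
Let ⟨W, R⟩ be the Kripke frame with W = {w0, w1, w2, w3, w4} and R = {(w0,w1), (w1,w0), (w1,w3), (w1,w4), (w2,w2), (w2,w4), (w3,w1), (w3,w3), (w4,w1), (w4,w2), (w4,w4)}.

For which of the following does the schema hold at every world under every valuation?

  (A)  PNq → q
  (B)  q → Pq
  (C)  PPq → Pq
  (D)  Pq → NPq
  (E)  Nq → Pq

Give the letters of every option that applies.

A, E

R is not reflexive: not w0 R w0.
R is symmetric: every R-edge is matched by its reverse.
R is not transitive: w0 R w1 and w1 R w0 but not w0 R w0.
R is not euclidean: w1 R w0 and w1 R w3 but not w0 R w3.
R is serial: every world has an R-successor.
(A) PNq → q is the dual of axiom B, which corresponds to symmetry. R is symmetric — valid.
(B) q → Pq is the dual of axiom T; it is valid on a frame exactly when R is reflexive. R is not reflexive, so not valid.
(C) PPq → Pq is the dual of axiom 4, which corresponds to transitivity. R is not transitive — not valid.
(D) axiom 5: valid iff R is euclidean. R is not euclidean — not valid.
(E) Nq → Pq is axiom D, which corresponds to seriality. R is serial — valid.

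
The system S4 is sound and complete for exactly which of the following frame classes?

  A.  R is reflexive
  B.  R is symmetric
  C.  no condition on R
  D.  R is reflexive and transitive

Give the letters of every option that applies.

(A) this class determines T (= KT), not S4.
(B) this class determines KB, not S4.
(C) this class determines K, not S4.
(D) S4 is sound and complete for exactly this class.

D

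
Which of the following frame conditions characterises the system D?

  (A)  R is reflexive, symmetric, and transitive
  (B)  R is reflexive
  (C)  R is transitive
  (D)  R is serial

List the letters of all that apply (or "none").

(A) this class determines S5, not D.
(B) this class determines T (= KT), not D.
(C) this class determines K4, not D.
(D) D is sound and complete for exactly this class.

D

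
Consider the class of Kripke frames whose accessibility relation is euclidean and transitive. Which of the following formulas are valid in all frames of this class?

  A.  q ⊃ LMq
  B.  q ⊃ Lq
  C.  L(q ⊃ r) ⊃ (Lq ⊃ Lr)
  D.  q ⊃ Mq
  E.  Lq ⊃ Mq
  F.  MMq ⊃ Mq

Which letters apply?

C, F

(A) q ⊃ LMq is axiom B; it is valid on a frame exactly when R is symmetric. Such an R need not be symmetric, so not valid.
(B) q ⊃ Lq is valid only on frames where every R-edge is a self-loop. Such an R need not be a subset of the identity — not valid.
(C) L(q ⊃ r) ⊃ (Lq ⊃ Lr) is the K axiom; it holds on all frames — valid.
(D) q ⊃ Mq is the dual of axiom T; it is valid on a frame exactly when R is reflexive. Such an R need not be reflexive, so not valid.
(E) axiom D: valid iff R is serial. Such an R need not be serial — not valid.
(F) the dual of axiom 4: valid iff R is transitive. Every such R is transitive — valid.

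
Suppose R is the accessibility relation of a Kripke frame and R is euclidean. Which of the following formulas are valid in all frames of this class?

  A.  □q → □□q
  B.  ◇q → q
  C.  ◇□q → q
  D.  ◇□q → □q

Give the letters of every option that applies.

(A) □q → □□q (axiom 4) characterises the transitive frames. Such an R need not be transitive — not valid.
(B) ◇q → q (the converse of T) corresponds to R being a subset of the identity. Such an R need not be a subset of the identity, so not valid.
(C) the dual of axiom B: valid iff R is symmetric. Such an R need not be symmetric — not valid.
(D) ◇□q → □q is the dual of axiom 5; it is valid on a frame exactly when R is euclidean. Every such R is euclidean, so valid.

D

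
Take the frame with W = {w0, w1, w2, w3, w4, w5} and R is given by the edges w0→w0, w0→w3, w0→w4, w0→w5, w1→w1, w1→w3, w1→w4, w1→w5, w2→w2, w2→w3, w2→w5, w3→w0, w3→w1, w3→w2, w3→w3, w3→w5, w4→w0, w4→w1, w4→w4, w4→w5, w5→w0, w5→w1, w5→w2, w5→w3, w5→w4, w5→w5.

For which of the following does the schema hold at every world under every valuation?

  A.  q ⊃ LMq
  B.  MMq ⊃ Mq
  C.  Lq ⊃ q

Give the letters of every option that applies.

A, C

R is reflexive: each world relates to itself.
R is symmetric: every R-edge is matched by its reverse.
R is not transitive: w0 R w3 and w3 R w1 but not w0 R w1.
(A) q ⊃ LMq (axiom B) characterises the symmetric frames. R is symmetric — valid.
(B) MMq ⊃ Mq (the dual of axiom 4) characterises the transitive frames. R is not transitive — not valid.
(C) Lq ⊃ q is axiom T; it is valid on a frame exactly when R is reflexive. R is reflexive, so valid.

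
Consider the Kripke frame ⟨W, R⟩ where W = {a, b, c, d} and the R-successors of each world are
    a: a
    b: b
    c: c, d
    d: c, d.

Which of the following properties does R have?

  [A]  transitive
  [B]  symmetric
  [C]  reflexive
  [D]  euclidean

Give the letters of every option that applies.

(A) transitive: R is closed under composition.
(B) symmetric: every R-edge is matched by its reverse.
(C) reflexive: each world relates to itself.
(D) euclidean: any two R-successors of the same world are R-related.

A, B, C, D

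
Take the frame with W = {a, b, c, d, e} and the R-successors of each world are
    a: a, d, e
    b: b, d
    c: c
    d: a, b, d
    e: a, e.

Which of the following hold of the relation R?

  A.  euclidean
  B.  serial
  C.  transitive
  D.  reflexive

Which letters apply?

B, D

(A) not euclidean: a R d and a R e but not d R e.
(B) serial: every world has an R-successor.
(C) not transitive: a R d and d R b but not a R b.
(D) reflexive: each world relates to itself.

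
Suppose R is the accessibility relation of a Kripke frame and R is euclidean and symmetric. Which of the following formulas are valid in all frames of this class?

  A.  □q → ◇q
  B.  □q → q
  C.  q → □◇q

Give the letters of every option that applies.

A symmetric euclidean relation is transitive (uRv and vRw give vRu by symmetry, then uRw by the euclidean condition, applied at v).
(A) □q → ◇q (axiom D) characterises the serial frames. Such an R need not be serial — not valid.
(B) axiom T: valid iff R is reflexive. Such an R need not be reflexive — not valid.
(C) q → □◇q is axiom B, which corresponds to symmetry. Every such R is symmetric — valid.

C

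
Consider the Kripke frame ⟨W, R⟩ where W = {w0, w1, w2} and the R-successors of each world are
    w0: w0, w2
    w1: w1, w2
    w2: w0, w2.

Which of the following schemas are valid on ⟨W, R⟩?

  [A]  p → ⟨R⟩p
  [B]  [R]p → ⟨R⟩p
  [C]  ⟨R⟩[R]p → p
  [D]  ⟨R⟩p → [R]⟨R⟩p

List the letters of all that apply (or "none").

A, B

R is reflexive: each world relates to itself.
R is not symmetric: w1 R w2 but not w2 R w1.
R is not euclidean: w1 R w2 and w1 R w1 but not w2 R w1.
R is serial: every world has an R-successor.
(A) p → ⟨R⟩p (the dual of axiom T) characterises the reflexive frames. R is reflexive — valid.
(B) [R]p → ⟨R⟩p is axiom D; it is valid on a frame exactly when R is serial. R is serial, so valid.
(C) the dual of axiom B: valid iff R is symmetric. R is not symmetric — not valid.
(D) axiom 5: valid iff R is euclidean. R is not euclidean — not valid.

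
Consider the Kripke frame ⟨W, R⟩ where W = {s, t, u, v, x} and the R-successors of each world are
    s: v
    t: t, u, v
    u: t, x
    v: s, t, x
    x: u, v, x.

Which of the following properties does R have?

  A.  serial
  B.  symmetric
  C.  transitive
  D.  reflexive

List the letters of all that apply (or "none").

A, B

(A) serial: every world has an R-successor.
(B) symmetric: every R-edge is matched by its reverse.
(C) not transitive: s R v and v R s but not s R s.
(D) not reflexive: not s R s.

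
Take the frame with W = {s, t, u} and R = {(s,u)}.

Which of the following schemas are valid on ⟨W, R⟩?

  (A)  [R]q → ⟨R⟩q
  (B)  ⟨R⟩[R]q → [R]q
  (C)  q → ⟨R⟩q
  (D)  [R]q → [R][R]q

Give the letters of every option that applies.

D

R is not reflexive: not s R s.
R is transitive: R is closed under composition.
R is not euclidean: s R u and s R u but not u R u.
R is not serial: t has no R-successor.
(A) [R]q → ⟨R⟩q is axiom D, which corresponds to seriality. R is not serial — not valid.
(B) ⟨R⟩[R]q → [R]q is the dual of axiom 5; it is valid on a frame exactly when R is euclidean. R is not euclidean, so not valid.
(C) q → ⟨R⟩q (the dual of axiom T) characterises the reflexive frames. R is not reflexive — not valid.
(D) [R]q → [R][R]q is axiom 4; it is valid on a frame exactly when R is transitive. R is transitive, so valid.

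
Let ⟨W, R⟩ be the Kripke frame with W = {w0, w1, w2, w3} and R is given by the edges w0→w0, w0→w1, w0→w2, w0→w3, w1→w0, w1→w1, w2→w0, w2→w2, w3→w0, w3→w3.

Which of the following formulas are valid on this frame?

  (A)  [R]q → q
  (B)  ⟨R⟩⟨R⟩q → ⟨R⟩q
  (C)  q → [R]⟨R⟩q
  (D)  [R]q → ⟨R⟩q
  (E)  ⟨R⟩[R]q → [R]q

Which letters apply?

R is reflexive: each world relates to itself.
R is symmetric: every R-edge is matched by its reverse.
R is not transitive: w1 R w0 and w0 R w2 but not w1 R w2.
R is not euclidean: w0 R w1 and w0 R w2 but not w1 R w2.
R is serial: every world has an R-successor.
(A) [R]q → q is axiom T, which corresponds to reflexivity. R is reflexive — valid.
(B) ⟨R⟩⟨R⟩q → ⟨R⟩q is the dual of axiom 4, which corresponds to transitivity. R is not transitive — not valid.
(C) q → [R]⟨R⟩q (axiom B) characterises the symmetric frames. R is symmetric — valid.
(D) [R]q → ⟨R⟩q is axiom D; it is valid on a frame exactly when R is serial. R is serial, so valid.
(E) ⟨R⟩[R]q → [R]q (the dual of axiom 5) characterises the euclidean frames. R is not euclidean — not valid.

A, C, D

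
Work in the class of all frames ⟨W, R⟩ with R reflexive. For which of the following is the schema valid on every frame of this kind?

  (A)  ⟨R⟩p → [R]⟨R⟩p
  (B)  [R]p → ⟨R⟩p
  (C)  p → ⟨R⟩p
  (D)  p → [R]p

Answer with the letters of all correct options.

B, C

A reflexive relation is serial.
(A) ⟨R⟩p → [R]⟨R⟩p is axiom 5; it is valid on a frame exactly when R is euclidean. Such an R need not be euclidean, so not valid.
(B) [R]p → ⟨R⟩p (axiom D) characterises the serial frames. Every such R is serial — valid.
(C) p → ⟨R⟩p is the dual of axiom T, which corresponds to reflexivity. Every such R is reflexive — valid.
(D) p → [R]p (equivalent to ◇p→p) corresponds to R being a subset of the identity. Such an R need not be a subset of the identity, so not valid.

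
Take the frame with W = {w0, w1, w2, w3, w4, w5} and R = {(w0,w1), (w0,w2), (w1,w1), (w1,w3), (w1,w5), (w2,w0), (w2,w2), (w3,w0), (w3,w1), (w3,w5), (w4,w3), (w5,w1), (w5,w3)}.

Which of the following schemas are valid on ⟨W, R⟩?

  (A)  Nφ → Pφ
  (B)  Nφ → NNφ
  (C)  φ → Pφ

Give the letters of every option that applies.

A

R is not reflexive: not w0 R w0.
R is not transitive: w0 R w1 and w1 R w3 but not w0 R w3.
R is serial: every world has an R-successor.
(A) Nφ → Pφ is axiom D; it is valid on a frame exactly when R is serial. R is serial, so valid.
(B) axiom 4: valid iff R is transitive. R is not transitive — not valid.
(C) the dual of axiom T: valid iff R is reflexive. R is not reflexive — not valid.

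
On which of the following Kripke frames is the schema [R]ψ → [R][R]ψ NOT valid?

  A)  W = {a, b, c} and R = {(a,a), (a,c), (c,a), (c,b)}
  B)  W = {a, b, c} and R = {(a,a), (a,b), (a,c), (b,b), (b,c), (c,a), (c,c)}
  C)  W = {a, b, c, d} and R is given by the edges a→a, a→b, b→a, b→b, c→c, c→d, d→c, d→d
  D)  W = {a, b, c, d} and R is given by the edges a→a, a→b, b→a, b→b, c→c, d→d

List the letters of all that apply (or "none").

A, B

The schema [R]ψ → [R][R]ψ is axiom 4; it is valid on a frame iff R is transitive.
(A) R is not transitive (a R c and c R b but not a R b), so the schema fails here.
(B) R is not transitive (b R c and c R a but not b R a), so the schema fails here.
(C) R is transitive (R is closed under composition), so the schema is valid here.
(D) R is transitive (R is closed under composition), so the schema is valid here.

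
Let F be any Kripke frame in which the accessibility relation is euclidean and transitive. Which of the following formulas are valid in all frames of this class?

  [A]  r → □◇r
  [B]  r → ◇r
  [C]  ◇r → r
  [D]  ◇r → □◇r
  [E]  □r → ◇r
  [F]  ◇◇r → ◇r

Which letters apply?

D, F

(A) r → □◇r (axiom B) characterises the symmetric frames. Such an R need not be symmetric — not valid.
(B) the dual of axiom T: valid iff R is reflexive. Such an R need not be reflexive — not valid.
(C) ◇r → r is valid only on frames where every R-edge is a self-loop. Such an R need not be a subset of the identity — not valid.
(D) ◇r → □◇r is axiom 5, which corresponds to the euclidean property. Every such R is euclidean — valid.
(E) □r → ◇r (axiom D) characterises the serial frames. Such an R need not be serial — not valid.
(F) ◇◇r → ◇r is the dual of axiom 4; it is valid on a frame exactly when R is transitive. Every such R is transitive, so valid.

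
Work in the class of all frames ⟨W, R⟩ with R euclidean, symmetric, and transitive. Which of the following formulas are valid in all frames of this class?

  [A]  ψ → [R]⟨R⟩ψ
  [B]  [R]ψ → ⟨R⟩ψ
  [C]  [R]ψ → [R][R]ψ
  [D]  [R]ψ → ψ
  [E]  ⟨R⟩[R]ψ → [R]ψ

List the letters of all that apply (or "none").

(A) axiom B: valid iff R is symmetric. Every such R is symmetric — valid.
(B) [R]ψ → ⟨R⟩ψ is axiom D, which corresponds to seriality. Such an R need not be serial — not valid.
(C) [R]ψ → [R][R]ψ (axiom 4) characterises the transitive frames. Every such R is transitive — valid.
(D) [R]ψ → ψ is axiom T, which corresponds to reflexivity. Such an R need not be reflexive — not valid.
(E) ⟨R⟩[R]ψ → [R]ψ is the dual of axiom 5; it is valid on a frame exactly when R is euclidean. Every such R is euclidean, so valid.

A, C, E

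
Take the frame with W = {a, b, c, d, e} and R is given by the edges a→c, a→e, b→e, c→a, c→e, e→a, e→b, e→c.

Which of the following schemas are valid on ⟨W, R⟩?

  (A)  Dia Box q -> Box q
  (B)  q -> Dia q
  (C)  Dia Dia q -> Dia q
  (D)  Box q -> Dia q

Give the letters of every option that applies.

R is not reflexive: not a R a.
R is not transitive: a R c and c R a but not a R a.
R is not euclidean: e R a and e R b but not a R b.
R is not serial: d has no R-successor.
(A) Dia Box q -> Box q (the dual of axiom 5) characterises the euclidean frames. R is not euclidean — not valid.
(B) the dual of axiom T: valid iff R is reflexive. R is not reflexive — not valid.
(C) the dual of axiom 4: valid iff R is transitive. R is not transitive — not valid.
(D) Box q -> Dia q is axiom D, which corresponds to seriality. R is not serial — not valid.

none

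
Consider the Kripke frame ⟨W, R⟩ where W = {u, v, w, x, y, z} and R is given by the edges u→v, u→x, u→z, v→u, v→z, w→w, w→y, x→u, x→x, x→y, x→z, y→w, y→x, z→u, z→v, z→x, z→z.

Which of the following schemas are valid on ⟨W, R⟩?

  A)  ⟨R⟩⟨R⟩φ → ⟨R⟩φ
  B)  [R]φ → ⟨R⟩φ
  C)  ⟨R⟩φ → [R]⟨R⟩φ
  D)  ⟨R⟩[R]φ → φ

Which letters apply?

B, D

R is symmetric: every R-edge is matched by its reverse.
R is not transitive: u R v and v R u but not u R u.
R is not euclidean: u R v and u R x but not v R x.
R is serial: every world has an R-successor.
(A) ⟨R⟩⟨R⟩φ → ⟨R⟩φ (the dual of axiom 4) characterises the transitive frames. R is not transitive — not valid.
(B) [R]φ → ⟨R⟩φ is axiom D, which corresponds to seriality. R is serial — valid.
(C) ⟨R⟩φ → [R]⟨R⟩φ is axiom 5, which corresponds to the euclidean property. R is not euclidean — not valid.
(D) ⟨R⟩[R]φ → φ (the dual of axiom B) characterises the symmetric frames. R is symmetric — valid.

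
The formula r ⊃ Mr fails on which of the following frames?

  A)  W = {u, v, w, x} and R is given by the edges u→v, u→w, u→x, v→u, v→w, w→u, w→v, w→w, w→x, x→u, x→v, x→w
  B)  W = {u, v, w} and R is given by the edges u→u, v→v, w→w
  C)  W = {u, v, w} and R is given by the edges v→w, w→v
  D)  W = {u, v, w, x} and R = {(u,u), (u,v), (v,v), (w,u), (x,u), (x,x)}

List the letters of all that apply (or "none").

The schema r ⊃ Mr is the dual of axiom T; it is valid on a frame iff R is reflexive.
(A) R is not reflexive (not u R u), so the schema fails here.
(B) R is reflexive (each world relates to itself), so the schema is valid here.
(C) R is not reflexive (not u R u), so the schema fails here.
(D) R is not reflexive (not w R w), so the schema fails here.

A, C, D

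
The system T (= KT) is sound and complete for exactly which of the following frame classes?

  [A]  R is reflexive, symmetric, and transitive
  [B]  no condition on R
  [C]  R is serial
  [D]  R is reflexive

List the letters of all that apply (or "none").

D

(A) this class determines S5, not T (= KT).
(B) this class determines K, not T (= KT).
(C) this class determines D, not T (= KT).
(D) T (= KT) is sound and complete for exactly this class.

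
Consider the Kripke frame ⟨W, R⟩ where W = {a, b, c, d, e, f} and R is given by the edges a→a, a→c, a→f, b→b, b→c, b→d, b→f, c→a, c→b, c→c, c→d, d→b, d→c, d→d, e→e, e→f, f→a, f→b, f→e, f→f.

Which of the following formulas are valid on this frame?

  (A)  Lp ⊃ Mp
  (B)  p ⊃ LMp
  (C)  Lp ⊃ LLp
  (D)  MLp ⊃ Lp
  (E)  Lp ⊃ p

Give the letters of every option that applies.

R is reflexive: each world relates to itself.
R is symmetric: every R-edge is matched by its reverse.
R is not transitive: a R c and c R b but not a R b.
R is not euclidean: a R c and a R f but not c R f.
R is serial: every world has an R-successor.
(A) axiom D: valid iff R is serial. R is serial — valid.
(B) p ⊃ LMp (axiom B) characterises the symmetric frames. R is symmetric — valid.
(C) Lp ⊃ LLp (axiom 4) characterises the transitive frames. R is not transitive — not valid.
(D) MLp ⊃ Lp is the dual of axiom 5, which corresponds to the euclidean property. R is not euclidean — not valid.
(E) Lp ⊃ p (axiom T) characterises the reflexive frames. R is reflexive — valid.

A, B, E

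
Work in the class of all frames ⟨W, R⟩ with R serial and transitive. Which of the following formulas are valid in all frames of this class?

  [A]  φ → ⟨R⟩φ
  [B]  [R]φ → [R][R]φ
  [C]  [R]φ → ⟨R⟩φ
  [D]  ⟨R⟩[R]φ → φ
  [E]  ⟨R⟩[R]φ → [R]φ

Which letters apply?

(A) φ → ⟨R⟩φ (the dual of axiom T) characterises the reflexive frames. Such an R need not be reflexive — not valid.
(B) axiom 4: valid iff R is transitive. Every such R is transitive — valid.
(C) [R]φ → ⟨R⟩φ (axiom D) characterises the serial frames. Every such R is serial — valid.
(D) ⟨R⟩[R]φ → φ (the dual of axiom B) characterises the symmetric frames. Such an R need not be symmetric — not valid.
(E) ⟨R⟩[R]φ → [R]φ is the dual of axiom 5, which corresponds to the euclidean property. Such an R need not be euclidean — not valid.

B, C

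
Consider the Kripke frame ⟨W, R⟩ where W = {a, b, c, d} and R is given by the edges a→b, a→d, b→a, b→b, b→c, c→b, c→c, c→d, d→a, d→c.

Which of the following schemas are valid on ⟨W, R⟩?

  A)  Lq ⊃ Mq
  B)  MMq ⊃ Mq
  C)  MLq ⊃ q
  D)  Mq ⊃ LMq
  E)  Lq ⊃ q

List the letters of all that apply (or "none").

R is not reflexive: not a R a.
R is symmetric: every R-edge is matched by its reverse.
R is not transitive: a R b and b R a but not a R a.
R is not euclidean: a R b and a R d but not b R d.
R is serial: every world has an R-successor.
(A) Lq ⊃ Mq is axiom D, which corresponds to seriality. R is serial — valid.
(B) MMq ⊃ Mq is the dual of axiom 4, which corresponds to transitivity. R is not transitive — not valid.
(C) MLq ⊃ q is the dual of axiom B, which corresponds to symmetry. R is symmetric — valid.
(D) axiom 5: valid iff R is euclidean. R is not euclidean — not valid.
(E) Lq ⊃ q is axiom T; it is valid on a frame exactly when R is reflexive. R is not reflexive, so not valid.

A, C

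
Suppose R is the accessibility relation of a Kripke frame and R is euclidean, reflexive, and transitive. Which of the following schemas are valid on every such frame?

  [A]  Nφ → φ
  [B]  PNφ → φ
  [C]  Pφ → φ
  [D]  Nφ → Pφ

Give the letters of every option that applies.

A relation that is euclidean, reflexive, and transitive is also serial and symmetric.
(A) Nφ → φ is axiom T, which corresponds to reflexivity. Every such R is reflexive — valid.
(B) PNφ → φ is the dual of axiom B, which corresponds to symmetry. Every such R is symmetric — valid.
(C) Pφ → φ is the converse of T; it holds exactly when R ⊆ identity. Such an R need not be a subset of the identity — not valid.
(D) Nφ → Pφ is axiom D; it is valid on a frame exactly when R is serial. Every such R is serial, so valid.

A, B, D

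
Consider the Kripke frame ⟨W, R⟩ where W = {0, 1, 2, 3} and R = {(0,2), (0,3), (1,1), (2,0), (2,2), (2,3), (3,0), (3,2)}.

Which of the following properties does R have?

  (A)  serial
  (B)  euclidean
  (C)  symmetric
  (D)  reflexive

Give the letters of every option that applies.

(A) serial: every world has an R-successor.
(B) not euclidean: 0 R 3 and 0 R 3 but not 3 R 3.
(C) symmetric: every R-edge is matched by its reverse.
(D) not reflexive: not 0 R 0.

A, C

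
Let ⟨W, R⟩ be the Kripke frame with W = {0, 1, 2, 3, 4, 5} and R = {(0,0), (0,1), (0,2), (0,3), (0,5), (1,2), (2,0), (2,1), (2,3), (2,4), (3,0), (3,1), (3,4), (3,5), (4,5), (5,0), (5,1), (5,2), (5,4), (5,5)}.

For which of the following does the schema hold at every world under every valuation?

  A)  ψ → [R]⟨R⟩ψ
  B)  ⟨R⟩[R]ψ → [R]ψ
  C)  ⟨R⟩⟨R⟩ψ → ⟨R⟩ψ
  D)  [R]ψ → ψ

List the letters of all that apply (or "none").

R is not reflexive: not 1 R 1.
R is not symmetric: 0 R 1 but not 1 R 0.
R is not transitive: 0 R 2 and 2 R 4 but not 0 R 4.
R is not euclidean: 0 R 1 and 0 R 0 but not 1 R 0.
(A) ψ → [R]⟨R⟩ψ (axiom B) characterises the symmetric frames. R is not symmetric — not valid.
(B) ⟨R⟩[R]ψ → [R]ψ is the dual of axiom 5, which corresponds to the euclidean property. R is not euclidean — not valid.
(C) the dual of axiom 4: valid iff R is transitive. R is not transitive — not valid.
(D) axiom T: valid iff R is reflexive. R is not reflexive — not valid.

none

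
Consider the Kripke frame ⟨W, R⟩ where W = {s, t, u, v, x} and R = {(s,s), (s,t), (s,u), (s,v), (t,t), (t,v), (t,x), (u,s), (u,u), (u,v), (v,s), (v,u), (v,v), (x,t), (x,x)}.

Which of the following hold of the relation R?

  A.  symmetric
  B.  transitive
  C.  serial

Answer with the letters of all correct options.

C

(A) not symmetric: s R t but not t R s.
(B) not transitive: s R t and t R x but not s R x.
(C) serial: every world has an R-successor.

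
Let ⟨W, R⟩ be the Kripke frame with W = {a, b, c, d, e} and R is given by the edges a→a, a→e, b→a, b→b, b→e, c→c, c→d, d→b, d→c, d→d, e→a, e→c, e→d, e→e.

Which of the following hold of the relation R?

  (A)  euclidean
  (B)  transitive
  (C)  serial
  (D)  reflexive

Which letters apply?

C, D

(A) not euclidean: b R a and b R b but not a R b.
(B) not transitive: a R e and e R c but not a R c.
(C) serial: every world has an R-successor.
(D) reflexive: each world relates to itself.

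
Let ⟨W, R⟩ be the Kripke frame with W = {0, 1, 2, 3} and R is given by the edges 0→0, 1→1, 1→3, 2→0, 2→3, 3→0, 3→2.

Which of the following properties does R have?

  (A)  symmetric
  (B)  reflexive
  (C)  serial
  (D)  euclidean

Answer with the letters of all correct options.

(A) not symmetric: 1 R 3 but not 3 R 1.
(B) not reflexive: not 2 R 2.
(C) serial: every world has an R-successor.
(D) not euclidean: 1 R 3 and 1 R 1 but not 3 R 1.

C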